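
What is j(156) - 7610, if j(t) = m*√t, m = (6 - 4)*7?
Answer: -7610 + 28*√39 ≈ -7435.1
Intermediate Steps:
m = 14 (m = 2*7 = 14)
j(t) = 14*√t
j(156) - 7610 = 14*√156 - 7610 = 14*(2*√39) - 7610 = 28*√39 - 7610 = -7610 + 28*√39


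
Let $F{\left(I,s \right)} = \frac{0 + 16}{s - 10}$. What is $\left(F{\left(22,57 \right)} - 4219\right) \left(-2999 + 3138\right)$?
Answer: $- \frac{27560503}{47} \approx -5.8639 \cdot 10^{5}$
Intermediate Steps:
$F{\left(I,s \right)} = \frac{16}{-10 + s}$
$\left(F{\left(22,57 \right)} - 4219\right) \left(-2999 + 3138\right) = \left(\frac{16}{-10 + 57} - 4219\right) \left(-2999 + 3138\right) = \left(\frac{16}{47} - 4219\right) 139 = \left(- \frac{198277}{47}\right) 139 = - \frac{27560503}{47}$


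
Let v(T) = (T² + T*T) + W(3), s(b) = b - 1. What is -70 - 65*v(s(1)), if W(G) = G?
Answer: -265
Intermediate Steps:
s(b) = -1 + b
v(T) = 3 + 2*T² (v(T) = (T² + T*T) + 3 = (T² + T²) + 3 = 2*T² + 3 = 3 + 2*T²)
-70 - 65*v(s(1)) = -70 - 65*(3 + 2*(-1 + 1)²) = -70 - 65*(3 + 2*0²) = -70 - 65*(3 + 2*0) = -70 - 65*(3 + 0) = -70 - 65*3 = -70 - 195 = -265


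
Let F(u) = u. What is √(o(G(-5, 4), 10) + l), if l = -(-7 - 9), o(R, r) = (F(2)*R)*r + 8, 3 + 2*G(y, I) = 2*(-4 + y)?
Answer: I*√186 ≈ 13.638*I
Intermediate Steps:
G(y, I) = -11/2 + y (G(y, I) = -3/2 + (2*(-4 + y))/2 = -3/2 + (-8 + 2*y)/2 = -3/2 + (-4 + y) = -11/2 + y)
o(R, r) = 8 + 2*R*r (o(R, r) = (2*R)*r + 8 = 2*R*r + 8 = 8 + 2*R*r)
l = 16 (l = -1*(-16) = 16)
√(o(G(-5, 4), 10) + l) = √((8 + 2*(-11/2 - 5)*10) + 16) = √((8 + 2*(-21/2)*10) + 16) = √((8 - 210) + 16) = √(-202 + 16) = √(-186) = I*√186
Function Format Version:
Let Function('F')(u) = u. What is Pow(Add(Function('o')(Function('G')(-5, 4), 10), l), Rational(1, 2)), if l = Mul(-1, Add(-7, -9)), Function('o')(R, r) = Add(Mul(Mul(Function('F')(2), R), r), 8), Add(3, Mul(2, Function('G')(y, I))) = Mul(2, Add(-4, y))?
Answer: Mul(I, Pow(186, Rational(1, 2))) ≈ Mul(13.638, I)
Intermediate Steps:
Function('G')(y, I) = Add(Rational(-11, 2), y) (Function('G')(y, I) = Add(Rational(-3, 2), Mul(Rational(1, 2), Mul(2, Add(-4, y)))) = Add(Rational(-3, 2), Mul(Rational(1, 2), Add(-8, Mul(2, y)))) = Add(Rational(-3, 2), Add(-4, y)) = Add(Rational(-11, 2), y))
Function('o')(R, r) = Add(8, Mul(2, R, r)) (Function('o')(R, r) = Add(Mul(Mul(2, R), r), 8) = Add(Mul(2, R, r), 8) = Add(8, Mul(2, R, r)))
l = 16 (l = Mul(-1, -16) = 16)
Pow(Add(Function('o')(Function('G')(-5, 4), 10), l), Rational(1, 2)) = Pow(Add(Add(8, Mul(2, Add(Rational(-11, 2), -5), 10)), 16), Rational(1, 2)) = Pow(Add(Add(8, Mul(2, Rational(-21, 2), 10)), 16), Rational(1, 2)) = Pow(Add(Add(8, -210), 16), Rational(1, 2)) = Pow(Add(-202, 16), Rational(1, 2)) = Pow(-186, Rational(1, 2)) = Mul(I, Pow(186, Rational(1, 2)))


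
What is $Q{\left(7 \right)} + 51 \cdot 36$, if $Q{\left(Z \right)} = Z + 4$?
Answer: $1847$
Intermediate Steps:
$Q{\left(Z \right)} = 4 + Z$
$Q{\left(7 \right)} + 51 \cdot 36 = \left(4 + 7\right) + 51 \cdot 36 = 11 + 1836 = 1847$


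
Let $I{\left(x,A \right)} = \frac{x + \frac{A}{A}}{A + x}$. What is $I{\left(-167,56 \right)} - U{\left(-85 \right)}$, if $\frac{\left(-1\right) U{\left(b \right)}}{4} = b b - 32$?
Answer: $\frac{3193858}{111} \approx 28774.0$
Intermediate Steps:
$U{\left(b \right)} = 128 - 4 b^{2}$ ($U{\left(b \right)} = - 4 \left(b b - 32\right) = - 4 \left(b^{2} - 32\right) = - 4 \left(-32 + b^{2}\right) = 128 - 4 b^{2}$)
$I{\left(x,A \right)} = \frac{1 + x}{A + x}$ ($I{\left(x,A \right)} = \frac{x + 1}{A + x} = \frac{1 + x}{A + x}$)
$I{\left(-167,56 \right)} - U{\left(-85 \right)} = \frac{1 - 167}{56 - 167} - \left(128 - 4 \left(-85\right)^{2}\right) = \frac{1}{-111} \left(-166\right) - \left(128 - 28900\right) = \left(- \frac{1}{111}\right) \left(-166\right) - \left(128 - 28900\right) = \frac{166}{111} - -28772 = \frac{166}{111} + 28772 = \frac{3193858}{111}$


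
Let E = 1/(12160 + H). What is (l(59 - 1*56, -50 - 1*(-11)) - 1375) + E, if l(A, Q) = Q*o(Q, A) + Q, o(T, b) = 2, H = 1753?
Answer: -20758195/13913 ≈ -1492.0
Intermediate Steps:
E = 1/13913 (E = 1/(12160 + 1753) = 1/13913 ≈ 7.1875e-5)
l(A, Q) = 3*Q (l(A, Q) = Q*2 + Q = 2*Q + Q = 3*Q)
(l(59 - 1*56, -50 - 1*(-11)) - 1375) + E = (3*(-50 - 1*(-11)) - 1375) + 1/13913 = (3*(-50 + 11) - 1375) + 1/13913 = (3*(-39) - 1375) + 1/13913 = (-117 - 1375) + 1/13913 = -1492 + 1/13913 = -20758195/13913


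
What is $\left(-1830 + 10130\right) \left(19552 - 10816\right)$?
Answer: $72508800$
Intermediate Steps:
$\left(-1830 + 10130\right) \left(19552 - 10816\right) = 8300 \cdot 8736 = 72508800$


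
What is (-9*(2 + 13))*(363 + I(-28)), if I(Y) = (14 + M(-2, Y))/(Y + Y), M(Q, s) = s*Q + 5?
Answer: -2734155/56 ≈ -48824.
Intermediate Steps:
M(Q, s) = 5 + Q*s (M(Q, s) = Q*s + 5 = 5 + Q*s)
I(Y) = (19 - 2*Y)/(2*Y) (I(Y) = (14 + (5 - 2*Y))/(Y + Y) = (19 - 2*Y)/((2*Y)) = (19 - 2*Y)*(1/(2*Y)) = (19 - 2*Y)/(2*Y))
(-9*(2 + 13))*(363 + I(-28)) = (-9*(2 + 13))*(363 + (19/2 - 1*(-28))/(-28)) = (-9*15)*(363 - (19/2 + 28)/28) = -135*(363 - 1/28*75/2) = -135*(363 - 75/56) = -135*20253/56 = -2734155/56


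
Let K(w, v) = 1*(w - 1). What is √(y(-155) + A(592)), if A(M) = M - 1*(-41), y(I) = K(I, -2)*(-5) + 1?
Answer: √1414 ≈ 37.603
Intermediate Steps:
K(w, v) = -1 + w (K(w, v) = 1*(-1 + w) = -1 + w)
y(I) = 6 - 5*I (y(I) = (-1 + I)*(-5) + 1 = (5 - 5*I) + 1 = 6 - 5*I)
A(M) = 41 + M (A(M) = M + 41 = 41 + M)
√(y(-155) + A(592)) = √((6 - 5*(-155)) + (41 + 592)) = √((6 + 775) + 633) = √(781 + 633) = √1414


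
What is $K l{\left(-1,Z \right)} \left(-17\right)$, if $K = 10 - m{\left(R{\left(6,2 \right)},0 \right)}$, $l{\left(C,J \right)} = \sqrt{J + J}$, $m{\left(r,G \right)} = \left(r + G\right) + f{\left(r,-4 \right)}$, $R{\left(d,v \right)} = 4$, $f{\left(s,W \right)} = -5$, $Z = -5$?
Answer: $- 187 i \sqrt{10} \approx - 591.35 i$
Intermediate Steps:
$m{\left(r,G \right)} = -5 + G + r$ ($m{\left(r,G \right)} = \left(r + G\right) - 5 = \left(G + r\right) - 5 = -5 + G + r$)
$l{\left(C,J \right)} = \sqrt{2} \sqrt{J}$ ($l{\left(C,J \right)} = \sqrt{2 J} = \sqrt{2} \sqrt{J}$)
$K = 11$ ($K = 10 - \left(-5 + 0 + 4\right) = 10 - -1 = 10 + 1 = 11$)
$K l{\left(-1,Z \right)} \left(-17\right) = 11 \sqrt{2} \sqrt{-5} \left(-17\right) = 11 \sqrt{2} i \sqrt{5} \left(-17\right) = 11 i \sqrt{10} \left(-17\right) = - 187 i \sqrt{10}$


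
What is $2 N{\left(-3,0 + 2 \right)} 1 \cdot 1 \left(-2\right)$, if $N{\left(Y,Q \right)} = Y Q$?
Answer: $24$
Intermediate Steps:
$N{\left(Y,Q \right)} = Q Y$
$2 N{\left(-3,0 + 2 \right)} 1 \cdot 1 \left(-2\right) = 2 \left(0 + 2\right) \left(-3\right) 1 \cdot 1 \left(-2\right) = 2 \cdot 2 \left(-3\right) 1 \cdot 1 \left(-2\right) = 2 \left(-6\right) 1 \cdot 1 \left(-2\right) = 2 \left(\left(-6\right) 1\right) \left(-2\right) = 2 \left(-6\right) \left(-2\right) = \left(-12\right) \left(-2\right) = 24$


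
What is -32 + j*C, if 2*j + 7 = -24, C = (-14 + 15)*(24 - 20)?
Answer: -94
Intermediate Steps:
C = 4 (C = 1*4 = 4)
j = -31/2 (j = -7/2 + (-24)/2 = -7/2 + (-8*3)/2 = -7/2 + (1/2)*(-24) = -7/2 - 12 = -31/2 ≈ -15.500)
-32 + j*C = -32 - 31/2*4 = -32 - 62 = -94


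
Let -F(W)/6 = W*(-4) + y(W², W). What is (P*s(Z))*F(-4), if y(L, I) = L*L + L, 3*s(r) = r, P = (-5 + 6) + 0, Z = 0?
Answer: 0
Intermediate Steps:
P = 1 (P = 1 + 0 = 1)
s(r) = r/3
y(L, I) = L + L² (y(L, I) = L² + L = L + L²)
F(W) = 24*W - 6*W²*(1 + W²) (F(W) = -6*(W*(-4) + W²*(1 + W²)) = -6*(-4*W + W²*(1 + W²)) = 24*W - 6*W²*(1 + W²))
(P*s(Z))*F(-4) = (1*((⅓)*0))*(6*(-4)*(4 - 1*(-4) - 1*(-4)³)) = (1*0)*(6*(-4)*(4 + 4 - 1*(-64))) = 0*(6*(-4)*(4 + 4 + 64)) = 0*(6*(-4)*72) = 0*(-1728) = 0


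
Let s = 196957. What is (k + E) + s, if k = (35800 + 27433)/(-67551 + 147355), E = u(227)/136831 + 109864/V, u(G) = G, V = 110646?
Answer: 118984460082394793645/604108412363052 ≈ 1.9696e+5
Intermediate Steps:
E = 7528958813/7569901413 (E = 227/136831 + 109864/110646 = 227*(1/136831) + 109864*(1/110646) = 227/136831 + 54932/55323 = 7528958813/7569901413 ≈ 0.99459)
k = 63233/79804 ≈ 0.79235
(k + E) + s = (63233/79804 + 7528958813/7569901413) + 196957 = 1079508605160881/604108412363052 + 196957 = 118984460082394793645/604108412363052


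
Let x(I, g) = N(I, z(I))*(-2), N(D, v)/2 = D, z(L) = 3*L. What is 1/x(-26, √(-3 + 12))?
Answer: 1/104 ≈ 0.0096154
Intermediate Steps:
N(D, v) = 2*D
x(I, g) = -4*I (x(I, g) = (2*I)*(-2) = -4*I)
1/x(-26, √(-3 + 12)) = 1/(-4*(-26)) = 1/104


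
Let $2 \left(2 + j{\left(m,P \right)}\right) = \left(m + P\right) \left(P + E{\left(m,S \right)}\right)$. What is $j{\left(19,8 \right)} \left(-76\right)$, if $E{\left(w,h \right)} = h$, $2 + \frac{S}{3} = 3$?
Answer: $-11134$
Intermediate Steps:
$S = 3$ ($S = -6 + 3 \cdot 3 = -6 + 9 = 3$)
$j{\left(m,P \right)} = -2 + \frac{\left(3 + P\right) \left(P + m\right)}{2}$ ($j{\left(m,P \right)} = -2 + \frac{\left(m + P\right) \left(P + 3\right)}{2} = -2 + \frac{\left(P + m\right) \left(3 + P\right)}{2} = -2 + \frac{\left(3 + P\right) \left(P + m\right)}{2}$)
$j{\left(19,8 \right)} \left(-76\right) = \left(-2 + \frac{8^{2}}{2} + \frac{3}{2} \cdot 8 + \frac{3}{2} \cdot 19 + \frac{1}{2} \cdot 8 \cdot 19\right) \left(-76\right) = \left(-2 + \frac{1}{2} \cdot 64 + 12 + \frac{57}{2} + 76\right) \left(-76\right) = \left(-2 + 32 + 12 + \frac{57}{2} + 76\right) \left(-76\right) = \frac{293}{2} \left(-76\right) = -11134$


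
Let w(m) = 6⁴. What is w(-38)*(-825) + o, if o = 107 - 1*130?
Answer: -1069223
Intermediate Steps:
w(m) = 1296
o = -23 (o = 107 - 130 = -23)
w(-38)*(-825) + o = 1296*(-825) - 23 = -1069200 - 23 = -1069223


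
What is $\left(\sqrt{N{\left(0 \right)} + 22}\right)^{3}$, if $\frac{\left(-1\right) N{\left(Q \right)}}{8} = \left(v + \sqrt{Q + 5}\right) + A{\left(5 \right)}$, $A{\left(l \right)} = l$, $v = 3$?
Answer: $- 2 i \sqrt{2} \left(21 + 4 \sqrt{5}\right)^{\frac{3}{2}} \approx - 463.46 i$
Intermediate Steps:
$N{\left(Q \right)} = -64 - 8 \sqrt{5 + Q}$ ($N{\left(Q \right)} = - 8 \left(\left(3 + \sqrt{Q + 5}\right) + 5\right) = - 8 \left(\left(3 + \sqrt{5 + Q}\right) + 5\right) = - 8 \left(8 + \sqrt{5 + Q}\right) = -64 - 8 \sqrt{5 + Q}$)
$\left(\sqrt{N{\left(0 \right)} + 22}\right)^{3} = \left(\sqrt{\left(-64 - 8 \sqrt{5 + 0}\right) + 22}\right)^{3} = \left(\sqrt{\left(-64 - 8 \sqrt{5}\right) + 22}\right)^{3} = \left(\sqrt{-42 - 8 \sqrt{5}}\right)^{3} = \left(-42 - 8 \sqrt{5}\right)^{\frac{3}{2}}$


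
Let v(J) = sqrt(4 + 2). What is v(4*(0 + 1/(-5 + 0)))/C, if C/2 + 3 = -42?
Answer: -sqrt(6)/90 ≈ -0.027217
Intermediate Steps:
C = -90 (C = -6 + 2*(-42) = -6 - 84 = -90)
v(J) = sqrt(6)
v(4*(0 + 1/(-5 + 0)))/C = sqrt(6)/(-90) = sqrt(6)*(-1/90) = -sqrt(6)/90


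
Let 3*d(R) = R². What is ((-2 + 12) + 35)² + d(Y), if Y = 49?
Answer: 8476/3 ≈ 2825.3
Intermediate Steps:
d(R) = R²/3
((-2 + 12) + 35)² + d(Y) = ((-2 + 12) + 35)² + (⅓)*49² = (10 + 35)² + (⅓)*2401 = 45² + 2401/3 = 2025 + 2401/3 = 8476/3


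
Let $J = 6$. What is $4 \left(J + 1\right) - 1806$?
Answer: $-1778$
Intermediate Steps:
$4 \left(J + 1\right) - 1806 = 4 \left(6 + 1\right) - 1806 = 4 \cdot 7 - 1806 = 28 - 1806 = -1778$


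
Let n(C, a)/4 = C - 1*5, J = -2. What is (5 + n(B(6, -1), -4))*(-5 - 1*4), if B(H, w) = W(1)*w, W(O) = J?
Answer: 63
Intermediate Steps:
W(O) = -2
B(H, w) = -2*w
n(C, a) = -20 + 4*C (n(C, a) = 4*(C - 1*5) = 4*(C - 5) = 4*(-5 + C) = -20 + 4*C)
(5 + n(B(6, -1), -4))*(-5 - 1*4) = (5 + (-20 + 4*(-2*(-1))))*(-5 - 1*4) = (5 + (-20 + 4*2))*(-5 - 4) = (5 + (-20 + 8))*(-9) = (5 - 12)*(-9) = -7*(-9) = 63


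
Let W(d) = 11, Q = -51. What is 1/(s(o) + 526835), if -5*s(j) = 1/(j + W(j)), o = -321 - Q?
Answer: 1295/682251326 ≈ 1.8981e-6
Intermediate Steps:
o = -270 (o = -321 - 1*(-51) = -321 + 51 = -270)
s(j) = -1/(5*(11 + j)) (s(j) = -1/(5*(j + 11)) = -1/(5*(11 + j)))
1/(s(o) + 526835) = 1/(-1/(55 + 5*(-270)) + 526835) = 1/(-1/(55 - 1350) + 526835) = 1/(-1/(-1295) + 526835) = 1/(-1*(-1/1295) + 526835) = 1/(1/1295 + 526835) = 1/(682251326/1295) = 1295/682251326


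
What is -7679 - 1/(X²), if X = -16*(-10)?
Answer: -196582401/25600 ≈ -7679.0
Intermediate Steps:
X = 160
-7679 - 1/(X²) = -7679 - 1/(160²) = -7679 - 1/25600 = -196582401/25600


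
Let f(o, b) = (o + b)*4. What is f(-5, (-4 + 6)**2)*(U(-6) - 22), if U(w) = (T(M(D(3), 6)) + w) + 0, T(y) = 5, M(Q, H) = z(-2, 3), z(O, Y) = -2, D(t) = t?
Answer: 92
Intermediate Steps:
M(Q, H) = -2
f(o, b) = 4*b + 4*o (f(o, b) = (b + o)*4 = 4*b + 4*o)
U(w) = 5 + w (U(w) = (5 + w) + 0 = 5 + w)
f(-5, (-4 + 6)**2)*(U(-6) - 22) = (4*(-4 + 6)**2 + 4*(-5))*((5 - 6) - 22) = (4*2**2 - 20)*(-1 - 22) = (4*4 - 20)*(-23) = (16 - 20)*(-23) = -4*(-23) = 92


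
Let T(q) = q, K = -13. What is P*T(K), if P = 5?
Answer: -65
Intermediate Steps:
P*T(K) = 5*(-13) = -65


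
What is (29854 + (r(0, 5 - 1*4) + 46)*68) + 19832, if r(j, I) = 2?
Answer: 52950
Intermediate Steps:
(29854 + (r(0, 5 - 1*4) + 46)*68) + 19832 = (29854 + (2 + 46)*68) + 19832 = (29854 + 48*68) + 19832 = (29854 + 3264) + 19832 = 33118 + 19832 = 52950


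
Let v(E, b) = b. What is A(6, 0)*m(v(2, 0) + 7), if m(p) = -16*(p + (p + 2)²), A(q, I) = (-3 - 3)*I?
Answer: 0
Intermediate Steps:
A(q, I) = -6*I
m(p) = -16*p - 16*(2 + p)² (m(p) = -16*(p + (2 + p)²) = -16*p - 16*(2 + p)²)
A(6, 0)*m(v(2, 0) + 7) = (-6*0)*(-16*(0 + 7) - 16*(2 + (0 + 7))²) = 0*(-16*7 - 16*(2 + 7)²) = 0*(-112 - 16*9²) = 0*(-112 - 16*81) = 0*(-112 - 1296) = 0*(-1408) = 0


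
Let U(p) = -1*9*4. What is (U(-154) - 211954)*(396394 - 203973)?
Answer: -40791327790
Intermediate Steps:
U(p) = -36 (U(p) = -9*4 = -36)
(U(-154) - 211954)*(396394 - 203973) = (-36 - 211954)*(396394 - 203973) = -211990*192421 = -40791327790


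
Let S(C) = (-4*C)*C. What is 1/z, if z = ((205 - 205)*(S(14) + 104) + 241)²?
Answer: 1/58081 ≈ 1.7217e-5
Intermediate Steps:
S(C) = -4*C²
z = 58081 (z = ((205 - 205)*(-4*14² + 104) + 241)² = (0*(-4*196 + 104) + 241)² = (0*(-784 + 104) + 241)² = (0*(-680) + 241)² = (0 + 241)² = 241² = 58081)
1/z = 1/58081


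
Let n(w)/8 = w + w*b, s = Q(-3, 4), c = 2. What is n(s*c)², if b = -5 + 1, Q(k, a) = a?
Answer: 36864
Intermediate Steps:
s = 4
b = -4
n(w) = -24*w (n(w) = 8*(w + w*(-4)) = 8*(w - 4*w) = 8*(-3*w) = -24*w)
n(s*c)² = (-96*2)² = (-24*8)² = (-192)² = 36864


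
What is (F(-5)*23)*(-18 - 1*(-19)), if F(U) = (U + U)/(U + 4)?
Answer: 230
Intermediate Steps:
F(U) = 2*U/(4 + U) (F(U) = (2*U)/(4 + U) = 2*U/(4 + U))
(F(-5)*23)*(-18 - 1*(-19)) = ((2*(-5)/(4 - 5))*23)*(-18 - 1*(-19)) = ((2*(-5)/(-1))*23)*(-18 + 19) = ((2*(-5)*(-1))*23)*1 = (10*23)*1 = 230*1 = 230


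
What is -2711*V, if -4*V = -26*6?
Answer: -105729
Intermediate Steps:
V = 39 (V = -(-13)*6/2 = -1/4*(-156) = 39)
-2711*V = -2711*39 = -105729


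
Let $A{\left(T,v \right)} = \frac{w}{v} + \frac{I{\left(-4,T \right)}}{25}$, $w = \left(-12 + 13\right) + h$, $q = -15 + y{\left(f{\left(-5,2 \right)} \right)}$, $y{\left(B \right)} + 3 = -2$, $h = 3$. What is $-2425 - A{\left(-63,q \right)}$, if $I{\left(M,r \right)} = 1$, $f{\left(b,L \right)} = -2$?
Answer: $- \frac{60621}{25} \approx -2424.8$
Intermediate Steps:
$y{\left(B \right)} = -5$ ($y{\left(B \right)} = -3 - 2 = -5$)
$q = -20$ ($q = -15 - 5 = -20$)
$w = 4$ ($w = \left(-12 + 13\right) + 3 = 1 + 3 = 4$)
$A{\left(T,v \right)} = \frac{1}{25} + \frac{4}{v}$ ($A{\left(T,v \right)} = \frac{4}{v} + 1 \cdot \frac{1}{25} = \frac{4}{v} + \frac{1}{25} = \frac{1}{25} + \frac{4}{v}$)
$-2425 - A{\left(-63,q \right)} = -2425 - \frac{100 - 20}{25 \left(-20\right)} = -2425 - \frac{1}{25} \left(- \frac{1}{20}\right) 80 = -2425 - - \frac{4}{25} = -2425 + \frac{4}{25} = - \frac{60621}{25}$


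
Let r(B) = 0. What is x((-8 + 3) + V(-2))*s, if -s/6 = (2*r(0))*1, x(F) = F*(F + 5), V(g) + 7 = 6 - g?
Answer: 0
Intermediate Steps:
V(g) = -1 - g (V(g) = -7 + (6 - g) = -1 - g)
x(F) = F*(5 + F)
s = 0 (s = -6*2*0 = -0 = -6*0 = 0)
x((-8 + 3) + V(-2))*s = (((-8 + 3) + (-1 - 1*(-2)))*(5 + ((-8 + 3) + (-1 - 1*(-2)))))*0 = ((-5 + (-1 + 2))*(5 + (-5 + (-1 + 2))))*0 = ((-5 + 1)*(5 + (-5 + 1)))*0 = -4*(5 - 4)*0 = -4*1*0 = -4*0 = 0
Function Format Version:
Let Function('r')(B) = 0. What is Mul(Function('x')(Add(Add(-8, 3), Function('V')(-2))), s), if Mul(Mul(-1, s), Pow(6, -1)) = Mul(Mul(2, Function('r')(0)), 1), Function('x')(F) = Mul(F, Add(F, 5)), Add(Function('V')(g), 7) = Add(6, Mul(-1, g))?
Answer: 0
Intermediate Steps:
Function('V')(g) = Add(-1, Mul(-1, g)) (Function('V')(g) = Add(-7, Add(6, Mul(-1, g))) = Add(-1, Mul(-1, g)))
Function('x')(F) = Mul(F, Add(5, F))
s = 0 (s = Mul(-6, Mul(Mul(2, 0), 1)) = Mul(-6, Mul(0, 1)) = Mul(-6, 0) = 0)
Mul(Function('x')(Add(Add(-8, 3), Function('V')(-2))), s) = Mul(Mul(Add(Add(-8, 3), Add(-1, Mul(-1, -2))), Add(5, Add(Add(-8, 3), Add(-1, Mul(-1, -2))))), 0) = Mul(Mul(Add(-5, Add(-1, 2)), Add(5, Add(-5, Add(-1, 2)))), 0) = Mul(Mul(Add(-5, 1), Add(5, Add(-5, 1))), 0) = Mul(Mul(-4, Add(5, -4)), 0) = Mul(Mul(-4, 1), 0) = Mul(-4, 0) = 0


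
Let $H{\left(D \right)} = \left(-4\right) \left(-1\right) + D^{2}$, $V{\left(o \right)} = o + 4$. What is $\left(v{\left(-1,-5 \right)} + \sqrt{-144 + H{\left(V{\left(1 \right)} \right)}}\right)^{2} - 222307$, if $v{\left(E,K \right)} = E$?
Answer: $-222307 + \left(1 - i \sqrt{115}\right)^{2} \approx -2.2242 \cdot 10^{5} - 21.448 i$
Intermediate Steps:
$V{\left(o \right)} = 4 + o$
$H{\left(D \right)} = 4 + D^{2}$
$\left(v{\left(-1,-5 \right)} + \sqrt{-144 + H{\left(V{\left(1 \right)} \right)}}\right)^{2} - 222307 = \left(-1 + \sqrt{-144 + \left(4 + \left(4 + 1\right)^{2}\right)}\right)^{2} - 222307 = \left(-1 + \sqrt{-144 + \left(4 + 5^{2}\right)}\right)^{2} - 222307 = \left(-1 + \sqrt{-144 + \left(4 + 25\right)}\right)^{2} - 222307 = \left(-1 + \sqrt{-144 + 29}\right)^{2} - 222307 = \left(-1 + \sqrt{-115}\right)^{2} - 222307 = \left(-1 + i \sqrt{115}\right)^{2} - 222307 = -222307 + \left(-1 + i \sqrt{115}\right)^{2}$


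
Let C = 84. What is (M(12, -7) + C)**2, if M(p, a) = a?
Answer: 5929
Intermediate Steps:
(M(12, -7) + C)**2 = (-7 + 84)**2 = 77**2 = 5929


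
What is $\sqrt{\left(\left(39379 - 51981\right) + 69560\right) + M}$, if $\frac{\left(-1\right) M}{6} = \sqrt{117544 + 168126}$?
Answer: $\sqrt{56958 - 42 \sqrt{5830}} \approx 231.84$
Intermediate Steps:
$M = - 42 \sqrt{5830}$ ($M = - 6 \sqrt{117544 + 168126} = - 6 \sqrt{285670} = - 6 \cdot 7 \sqrt{5830} = - 42 \sqrt{5830} \approx -3206.9$)
$\sqrt{\left(\left(39379 - 51981\right) + 69560\right) + M} = \sqrt{\left(\left(39379 - 51981\right) + 69560\right) - 42 \sqrt{5830}} = \sqrt{\left(-12602 + 69560\right) - 42 \sqrt{5830}} = \sqrt{56958 - 42 \sqrt{5830}}$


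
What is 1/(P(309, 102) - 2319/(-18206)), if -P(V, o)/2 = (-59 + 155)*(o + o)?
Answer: -18206/713090289 ≈ -2.5531e-5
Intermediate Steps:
P(V, o) = -384*o (P(V, o) = -2*(-59 + 155)*(o + o) = -192*2*o = -384*o)
1/(P(309, 102) - 2319/(-18206)) = 1/(-384*102 - 2319/(-18206)) = 1/(-39168 - 2319*(-1/18206)) = 1/(-39168 + 2319/18206) = 1/(-713090289/18206) = -18206/713090289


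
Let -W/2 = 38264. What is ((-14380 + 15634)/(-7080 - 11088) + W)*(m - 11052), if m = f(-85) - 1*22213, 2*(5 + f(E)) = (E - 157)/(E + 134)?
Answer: 377796334764543/148372 ≈ 2.5463e+9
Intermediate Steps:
f(E) = -5 + (-157 + E)/(2*(134 + E)) (f(E) = -5 + ((E - 157)/(E + 134))/2 = -5 + ((-157 + E)/(134 + E))/2 = -5 + (-157 + E)/(2*(134 + E)))
m = -1088803/49 (m = 3*(-499 - 3*(-85))/(2*(134 - 85)) - 1*22213 = (3/2)*(-499 + 255)/49 - 22213 = (3/2)*(1/49)*(-244) - 22213 = -366/49 - 22213 = -1088803/49 ≈ -22220.)
W = -76528 (W = -2*38264 = -76528)
((-14380 + 15634)/(-7080 - 11088) + W)*(m - 11052) = ((-14380 + 15634)/(-7080 - 11088) - 76528)*(-1088803/49 - 11052) = (1254/(-18168) - 76528)*(-1630351/49) = (1254*(-1/18168) - 76528)*(-1630351/49) = (-209/3028 - 76528)*(-1630351/49) = -231726993/3028*(-1630351/49) = 377796334764543/148372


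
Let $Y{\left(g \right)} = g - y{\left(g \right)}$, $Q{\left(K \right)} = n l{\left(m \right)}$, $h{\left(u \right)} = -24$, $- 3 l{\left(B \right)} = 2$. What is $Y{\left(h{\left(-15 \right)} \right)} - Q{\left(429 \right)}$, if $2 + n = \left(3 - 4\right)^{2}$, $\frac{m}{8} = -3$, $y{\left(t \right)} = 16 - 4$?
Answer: $- \frac{110}{3} \approx -36.667$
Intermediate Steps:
$y{\left(t \right)} = 12$
$m = -24$ ($m = 8 \left(-3\right) = -24$)
$l{\left(B \right)} = - \frac{2}{3}$ ($l{\left(B \right)} = \left(- \frac{1}{3}\right) 2 = - \frac{2}{3}$)
$n = -1$ ($n = -2 + \left(3 - 4\right)^{2} = -2 + \left(-1\right)^{2} = -2 + 1 = -1$)
$Q{\left(K \right)} = \frac{2}{3}$ ($Q{\left(K \right)} = \left(-1\right) \left(- \frac{2}{3}\right) = \frac{2}{3}$)
$Y{\left(g \right)} = -12 + g$ ($Y{\left(g \right)} = g - 12 = -12 + g$)
$Y{\left(h{\left(-15 \right)} \right)} - Q{\left(429 \right)} = \left(-12 - 24\right) - \frac{2}{3} = -36 - \frac{2}{3} = - \frac{110}{3}$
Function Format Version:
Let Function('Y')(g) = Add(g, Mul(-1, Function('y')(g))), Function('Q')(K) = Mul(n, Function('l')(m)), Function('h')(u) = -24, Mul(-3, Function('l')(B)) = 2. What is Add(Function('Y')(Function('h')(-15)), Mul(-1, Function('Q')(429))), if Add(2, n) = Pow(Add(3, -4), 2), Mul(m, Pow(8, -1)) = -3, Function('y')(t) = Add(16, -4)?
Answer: Rational(-110, 3) ≈ -36.667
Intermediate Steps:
Function('y')(t) = 12
m = -24 (m = Mul(8, -3) = -24)
Function('l')(B) = Rational(-2, 3) (Function('l')(B) = Mul(Rational(-1, 3), 2) = Rational(-2, 3))
n = -1 (n = Add(-2, Pow(Add(3, -4), 2)) = Add(-2, Pow(-1, 2)) = Add(-2, 1) = -1)
Function('Q')(K) = Rational(2, 3) (Function('Q')(K) = Mul(-1, Rational(-2, 3)) = Rational(2, 3))
Function('Y')(g) = Add(-12, g) (Function('Y')(g) = Add(g, Mul(-1, 12)) = Add(g, -12) = Add(-12, g))
Add(Function('Y')(Function('h')(-15)), Mul(-1, Function('Q')(429))) = Add(Add(-12, -24), Mul(-1, Rational(2, 3))) = Add(-36, Rational(-2, 3)) = Rational(-110, 3)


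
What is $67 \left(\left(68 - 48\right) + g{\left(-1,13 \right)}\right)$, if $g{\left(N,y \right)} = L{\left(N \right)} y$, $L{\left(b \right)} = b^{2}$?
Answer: $2211$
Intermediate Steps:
$g{\left(N,y \right)} = y N^{2}$ ($g{\left(N,y \right)} = N^{2} y = y N^{2}$)
$67 \left(\left(68 - 48\right) + g{\left(-1,13 \right)}\right) = 67 \left(\left(68 - 48\right) + 13 \left(-1\right)^{2}\right) = 67 \left(\left(68 - 48\right) + 13 \cdot 1\right) = 67 \left(20 + 13\right) = 67 \cdot 33 = 2211$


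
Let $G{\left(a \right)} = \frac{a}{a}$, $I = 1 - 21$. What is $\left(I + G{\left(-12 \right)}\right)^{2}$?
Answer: $361$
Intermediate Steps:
$I = -20$ ($I = 1 - 21 = -20$)
$G{\left(a \right)} = 1$
$\left(I + G{\left(-12 \right)}\right)^{2} = \left(-20 + 1\right)^{2} = \left(-19\right)^{2} = 361$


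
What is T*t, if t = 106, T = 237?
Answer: 25122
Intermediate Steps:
T*t = 237*106 = 25122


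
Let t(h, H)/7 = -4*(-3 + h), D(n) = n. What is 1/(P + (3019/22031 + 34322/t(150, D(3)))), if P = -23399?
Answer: -45339798/1061277794291 ≈ -4.2722e-5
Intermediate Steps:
t(h, H) = 84 - 28*h (t(h, H) = 7*(-4*(-3 + h)) = 7*(12 - 4*h) = 84 - 28*h)
1/(P + (3019/22031 + 34322/t(150, D(3)))) = 1/(-23399 + (3019/22031 + 34322/(84 - 28*150))) = 1/(-23399 + (3019*(1/22031) + 34322/(84 - 4200))) = 1/(-23399 + (3019/22031 + 34322/(-4116))) = 1/(-23399 + (3019/22031 + 34322*(-1/4116))) = 1/(-23399 + (3019/22031 - 17161/2058)) = 1/(-23399 - 371860889/45339798) = 1/(-1061277794291/45339798) = -45339798/1061277794291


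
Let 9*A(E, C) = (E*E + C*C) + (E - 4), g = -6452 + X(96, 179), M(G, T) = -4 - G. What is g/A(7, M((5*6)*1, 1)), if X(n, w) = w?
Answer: -56457/1208 ≈ -46.736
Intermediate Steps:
g = -6273 (g = -6452 + 179 = -6273)
A(E, C) = -4/9 + E/9 + C²/9 + E²/9 (A(E, C) = ((E*E + C*C) + (E - 4))/9 = ((E² + C²) + (-4 + E))/9 = ((C² + E²) + (-4 + E))/9 = (-4 + E + C² + E²)/9 = -4/9 + E/9 + C²/9 + E²/9)
g/A(7, M((5*6)*1, 1)) = -6273/(-4/9 + (⅑)*7 + (-4 - 5*6)²/9 + (⅑)*7²) = -6273/(-4/9 + 7/9 + (-4 - 30)²/9 + (⅑)*49) = -6273/(-4/9 + 7/9 + (-4 - 1*30)²/9 + 49/9) = -6273/(-4/9 + 7/9 + (-4 - 30)²/9 + 49/9) = -6273/(-4/9 + 7/9 + (⅑)*(-34)² + 49/9) = -6273/(-4/9 + 7/9 + (⅑)*1156 + 49/9) = -6273/(-4/9 + 7/9 + 1156/9 + 49/9) = -6273/1208/9 = -6273*9/1208 = -56457/1208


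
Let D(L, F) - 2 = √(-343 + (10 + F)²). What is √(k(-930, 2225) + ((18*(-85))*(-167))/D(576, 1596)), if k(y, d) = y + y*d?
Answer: 3*√(-431650 - 230020*√2578893)/√(2 + √2578893) ≈ 1438.8*I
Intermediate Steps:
k(y, d) = y + d*y
D(L, F) = 2 + √(-343 + (10 + F)²)
√(k(-930, 2225) + ((18*(-85))*(-167))/D(576, 1596)) = √(-930*(1 + 2225) + ((18*(-85))*(-167))/(2 + √(-343 + (10 + 1596)²))) = √(-930*2226 + (-1530*(-167))/(2 + √(-343 + 1606²))) = √(-2070180 + 255510/(2 + √(-343 + 2579236))) = √(-2070180 + 255510/(2 + √2578893))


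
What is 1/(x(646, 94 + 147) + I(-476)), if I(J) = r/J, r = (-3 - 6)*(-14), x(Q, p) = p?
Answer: 34/8185 ≈ 0.0041539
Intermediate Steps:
r = 126 (r = -9*(-14) = 126)
I(J) = 126/J
1/(x(646, 94 + 147) + I(-476)) = 1/((94 + 147) + 126/(-476)) = 1/(241 + 126*(-1/476)) = 1/(241 - 9/34) = 1/(8185/34) = 34/8185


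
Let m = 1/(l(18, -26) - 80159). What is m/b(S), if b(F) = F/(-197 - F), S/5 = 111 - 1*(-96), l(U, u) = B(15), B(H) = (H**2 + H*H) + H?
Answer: 616/41241645 ≈ 1.4936e-5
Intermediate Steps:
B(H) = H + 2*H**2 (B(H) = (H**2 + H**2) + H = 2*H**2 + H = H + 2*H**2)
l(U, u) = 465 (l(U, u) = 15*(1 + 2*15) = 15*(1 + 30) = 15*31 = 465)
S = 1035 (S = 5*(111 - 1*(-96)) = 5*(111 + 96) = 5*207 = 1035)
m = -1/79694 (m = 1/(465 - 80159) = 1/(-79694) = -1/79694 ≈ -1.2548e-5)
m/b(S) = -1/(79694*((-1*1035/(197 + 1035)))) = -1/(79694*((-1*1035/1232))) = -1/(79694*((-1*1035*1/1232))) = -1/(79694*(-1035/1232)) = -1/79694*(-1232/1035) = 616/41241645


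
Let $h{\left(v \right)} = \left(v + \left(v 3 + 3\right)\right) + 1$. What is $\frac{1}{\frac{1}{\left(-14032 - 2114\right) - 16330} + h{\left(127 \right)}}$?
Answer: $\frac{32476}{16627711} \approx 0.0019531$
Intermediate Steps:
$h{\left(v \right)} = 4 + 4 v$ ($h{\left(v \right)} = \left(v + \left(3 v + 3\right)\right) + 1 = \left(v + \left(3 + 3 v\right)\right) + 1 = \left(3 + 4 v\right) + 1 = 4 + 4 v$)
$\frac{1}{\frac{1}{\left(-14032 - 2114\right) - 16330} + h{\left(127 \right)}} = \frac{1}{\frac{1}{\left(-14032 - 2114\right) - 16330} + \left(4 + 4 \cdot 127\right)} = \frac{1}{\frac{1}{\left(-14032 - 2114\right) - 16330} + \left(4 + 508\right)} = \frac{1}{\frac{1}{-16146 - 16330} + 512} = \frac{1}{\frac{1}{-32476} + 512} = \frac{1}{- \frac{1}{32476} + 512} = \frac{1}{\frac{16627711}{32476}} = \frac{32476}{16627711}$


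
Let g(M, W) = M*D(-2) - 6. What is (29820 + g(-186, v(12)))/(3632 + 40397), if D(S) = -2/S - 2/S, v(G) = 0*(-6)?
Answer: 29442/44029 ≈ 0.66870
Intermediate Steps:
v(G) = 0
D(S) = -4/S
g(M, W) = -6 + 2*M (g(M, W) = M*(-4/(-2)) - 6 = M*(-4*(-1/2)) - 6 = M*2 - 6 = 2*M - 6 = -6 + 2*M)
(29820 + g(-186, v(12)))/(3632 + 40397) = (29820 + (-6 + 2*(-186)))/(3632 + 40397) = (29820 + (-6 - 372))/44029 = (29820 - 378)*(1/44029) = 29442*(1/44029) = 29442/44029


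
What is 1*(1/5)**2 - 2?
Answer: -49/25 ≈ -1.9600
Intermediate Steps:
1*(1/5)**2 - 2 = 1*(1/25) - 2 = 1/25 - 2 = -49/25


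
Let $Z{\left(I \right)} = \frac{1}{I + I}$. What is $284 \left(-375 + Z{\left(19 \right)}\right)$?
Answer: $- \frac{2023358}{19} \approx -1.0649 \cdot 10^{5}$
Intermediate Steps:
$Z{\left(I \right)} = \frac{1}{2 I}$
$284 \left(-375 + Z{\left(19 \right)}\right) = 284 \left(-375 + \frac{1}{2 \cdot 19}\right) = 284 \left(-375 + \frac{1}{2} \cdot \frac{1}{19}\right) = 284 \left(-375 + \frac{1}{38}\right) = 284 \left(- \frac{14249}{38}\right) = - \frac{2023358}{19}$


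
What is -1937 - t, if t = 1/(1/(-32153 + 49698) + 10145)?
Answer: -344774445907/177994026 ≈ -1937.0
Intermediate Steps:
t = 17545/177994026 (t = 1/(1/17545 + 10145) = 1/(177994026/17545) = 17545/177994026 ≈ 9.8571e-5)
-1937 - t = -1937 - 1*17545/177994026 = -1937 - 17545/177994026 = -344774445907/177994026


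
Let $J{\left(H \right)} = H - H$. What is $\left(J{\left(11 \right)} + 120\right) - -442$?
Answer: $562$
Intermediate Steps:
$J{\left(H \right)} = 0$
$\left(J{\left(11 \right)} + 120\right) - -442 = \left(0 + 120\right) - -442 = 120 + 442 = 562$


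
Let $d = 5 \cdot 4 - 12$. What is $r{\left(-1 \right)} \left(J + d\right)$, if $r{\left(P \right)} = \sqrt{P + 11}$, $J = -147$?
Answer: $- 139 \sqrt{10} \approx -439.56$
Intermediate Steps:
$r{\left(P \right)} = \sqrt{11 + P}$
$d = 8$ ($d = 20 - 12 = 8$)
$r{\left(-1 \right)} \left(J + d\right) = \sqrt{11 - 1} \left(-147 + 8\right) = \sqrt{10} \left(-139\right) = - 139 \sqrt{10}$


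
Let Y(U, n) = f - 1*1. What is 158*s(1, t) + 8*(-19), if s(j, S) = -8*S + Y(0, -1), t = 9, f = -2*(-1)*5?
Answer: -10106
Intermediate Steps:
f = 10 (f = 2*5 = 10)
Y(U, n) = 9 (Y(U, n) = 10 - 1*1 = 10 - 1 = 9)
s(j, S) = 9 - 8*S (s(j, S) = -8*S + 9 = 9 - 8*S)
158*s(1, t) + 8*(-19) = 158*(9 - 8*9) + 8*(-19) = 158*(9 - 72) - 152 = 158*(-63) - 152 = -9954 - 152 = -10106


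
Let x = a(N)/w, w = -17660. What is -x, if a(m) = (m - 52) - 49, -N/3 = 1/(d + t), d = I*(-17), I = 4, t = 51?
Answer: -857/150110 ≈ -0.0057091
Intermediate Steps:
d = -68 (d = 4*(-17) = -68)
N = 3/17 (N = -3/(-68 + 51) = -3/(-17) = -3*(-1/17) = 3/17 ≈ 0.17647)
a(m) = -101 + m (a(m) = (-52 + m) - 49 = -101 + m)
x = 857/150110 (x = (-101 + 3/17)/(-17660) = -1714/17*(-1/17660) = 857/150110 ≈ 0.0057091)
-x = -1*857/150110 = -857/150110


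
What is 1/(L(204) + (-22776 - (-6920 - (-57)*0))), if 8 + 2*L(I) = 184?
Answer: -1/15768 ≈ -6.3420e-5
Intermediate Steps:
L(I) = 88 (L(I) = -4 + (½)*184 = -4 + 92 = 88)
1/(L(204) + (-22776 - (-6920 - (-57)*0))) = 1/(88 + (-22776 - (-6920 - (-57)*0))) = 1/(88 + (-22776 - (-6920 - 1*0))) = 1/(88 + (-22776 - (-6920 + 0))) = 1/(88 + (-22776 - 1*(-6920))) = 1/(88 + (-22776 + 6920)) = 1/(88 - 15856) = 1/(-15768) = -1/15768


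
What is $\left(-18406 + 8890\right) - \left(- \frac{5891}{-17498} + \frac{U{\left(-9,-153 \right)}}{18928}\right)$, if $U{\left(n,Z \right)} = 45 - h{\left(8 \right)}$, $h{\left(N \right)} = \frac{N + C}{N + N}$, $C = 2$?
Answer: $- \frac{969794425731}{101908352} \approx -9516.3$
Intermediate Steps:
$h{\left(N \right)} = \frac{2 + N}{2 N}$ ($h{\left(N \right)} = \frac{N + 2}{N + N} = \frac{2 + N}{2 N}$)
$U{\left(n,Z \right)} = \frac{355}{8}$ ($U{\left(n,Z \right)} = 45 - \frac{2 + 8}{2 \cdot 8} = 45 - \frac{1}{2} \cdot \frac{1}{8} \cdot 10 = 45 - \frac{5}{8} = \frac{355}{8}$)
$\left(-18406 + 8890\right) - \left(- \frac{5891}{-17498} + \frac{U{\left(-9,-153 \right)}}{18928}\right) = \left(-18406 + 8890\right) - \left(- \frac{5891}{-17498} + \frac{355}{8 \cdot 18928}\right) = -9516 - \left(\left(-5891\right) \left(- \frac{1}{17498}\right) + \frac{355}{8} \cdot \frac{1}{18928}\right) = -9516 - \left(\frac{5891}{17498} + \frac{355}{151424}\right) = -9516 - \frac{34548099}{101908352} = - \frac{969794425731}{101908352}$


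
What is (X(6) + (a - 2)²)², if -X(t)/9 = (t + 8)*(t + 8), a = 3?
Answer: 3108169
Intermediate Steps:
X(t) = -9*(8 + t)² (X(t) = -9*(t + 8)*(t + 8) = -9*(8 + t)*(8 + t) = -9*(8 + t)²)
(X(6) + (a - 2)²)² = (-9*(8 + 6)² + (3 - 2)²)² = (-9*14² + 1²)² = (-9*196 + 1)² = (-1764 + 1)² = (-1763)² = 3108169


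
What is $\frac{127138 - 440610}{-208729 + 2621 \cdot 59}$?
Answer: $\frac{156736}{27045} \approx 5.7954$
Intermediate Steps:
$\frac{127138 - 440610}{-208729 + 2621 \cdot 59} = - \frac{313472}{-208729 + 154639} = - \frac{313472}{-54090} = \left(-313472\right) \left(- \frac{1}{54090}\right) = \frac{156736}{27045}$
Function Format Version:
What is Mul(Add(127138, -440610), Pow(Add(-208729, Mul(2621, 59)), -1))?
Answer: Rational(156736, 27045) ≈ 5.7954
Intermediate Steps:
Mul(Add(127138, -440610), Pow(Add(-208729, Mul(2621, 59)), -1)) = Mul(-313472, Pow(Add(-208729, 154639), -1)) = Mul(-313472, Pow(-54090, -1)) = Mul(-313472, Rational(-1, 54090)) = Rational(156736, 27045)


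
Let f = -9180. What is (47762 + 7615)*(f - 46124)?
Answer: -3062569608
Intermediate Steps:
(47762 + 7615)*(f - 46124) = (47762 + 7615)*(-9180 - 46124) = 55377*(-55304) = -3062569608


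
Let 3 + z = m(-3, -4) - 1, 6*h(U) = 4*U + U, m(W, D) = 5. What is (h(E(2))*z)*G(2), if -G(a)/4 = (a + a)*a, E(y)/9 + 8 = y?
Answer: 1440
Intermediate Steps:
E(y) = -72 + 9*y
G(a) = -8*a² (G(a) = -4*(a + a)*a = -4*2*a*a = -8*a²)
h(U) = 5*U/6 (h(U) = (4*U + U)/6 = (5*U)/6 = 5*U/6)
z = 1 (z = -3 + (5 - 1) = -3 + 4 = 1)
(h(E(2))*z)*G(2) = ((5*(-72 + 9*2)/6)*1)*(-8*2²) = ((5*(-72 + 18)/6)*1)*(-8*4) = (((⅚)*(-54))*1)*(-32) = -45*1*(-32) = -45*(-32) = 1440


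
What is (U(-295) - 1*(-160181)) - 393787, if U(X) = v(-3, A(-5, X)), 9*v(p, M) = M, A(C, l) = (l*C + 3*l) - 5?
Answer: -233541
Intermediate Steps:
A(C, l) = -5 + 3*l + C*l (A(C, l) = (C*l + 3*l) - 5 = (3*l + C*l) - 5 = -5 + 3*l + C*l)
v(p, M) = M/9
U(X) = -5/9 - 2*X/9 (U(X) = (-5 + 3*X - 5*X)/9 = (-5 - 2*X)/9 = -5/9 - 2*X/9)
(U(-295) - 1*(-160181)) - 393787 = ((-5/9 - 2/9*(-295)) - 1*(-160181)) - 393787 = ((-5/9 + 590/9) + 160181) - 393787 = (65 + 160181) - 393787 = 160246 - 393787 = -233541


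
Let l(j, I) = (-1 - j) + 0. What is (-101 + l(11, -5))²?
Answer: 12769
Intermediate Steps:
l(j, I) = -1 - j
(-101 + l(11, -5))² = (-101 + (-1 - 1*11))² = (-101 + (-1 - 11))² = (-101 - 12)² = (-113)² = 12769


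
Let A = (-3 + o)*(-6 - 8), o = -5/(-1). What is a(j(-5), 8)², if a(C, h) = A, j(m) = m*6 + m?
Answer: 784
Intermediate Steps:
o = 5 (o = -5*(-1) = 5)
A = -28 (A = (-3 + 5)*(-6 - 8) = 2*(-14) = -28)
j(m) = 7*m (j(m) = 6*m + m = 7*m)
a(C, h) = -28
a(j(-5), 8)² = (-28)² = 784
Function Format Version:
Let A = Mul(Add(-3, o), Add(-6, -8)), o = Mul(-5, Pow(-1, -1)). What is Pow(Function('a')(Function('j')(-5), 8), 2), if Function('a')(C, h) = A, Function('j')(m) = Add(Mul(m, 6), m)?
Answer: 784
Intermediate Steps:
o = 5 (o = Mul(-5, -1) = 5)
A = -28 (A = Mul(Add(-3, 5), Add(-6, -8)) = Mul(2, -14) = -28)
Function('j')(m) = Mul(7, m) (Function('j')(m) = Add(Mul(6, m), m) = Mul(7, m))
Function('a')(C, h) = -28
Pow(Function('a')(Function('j')(-5), 8), 2) = Pow(-28, 2) = 784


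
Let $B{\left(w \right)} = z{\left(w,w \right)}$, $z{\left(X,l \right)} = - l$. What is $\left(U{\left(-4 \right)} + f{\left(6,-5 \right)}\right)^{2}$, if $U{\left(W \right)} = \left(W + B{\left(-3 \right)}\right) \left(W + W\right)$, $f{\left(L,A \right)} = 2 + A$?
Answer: $25$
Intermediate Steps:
$B{\left(w \right)} = - w$
$U{\left(W \right)} = 2 W \left(3 + W\right)$ ($U{\left(W \right)} = \left(W - -3\right) \left(W + W\right) = \left(W + 3\right) 2 W = \left(3 + W\right) 2 W = 2 W \left(3 + W\right)$)
$\left(U{\left(-4 \right)} + f{\left(6,-5 \right)}\right)^{2} = \left(2 \left(-4\right) \left(3 - 4\right) + \left(2 - 5\right)\right)^{2} = \left(2 \left(-4\right) \left(-1\right) - 3\right)^{2} = \left(8 - 3\right)^{2} = 5^{2} = 25$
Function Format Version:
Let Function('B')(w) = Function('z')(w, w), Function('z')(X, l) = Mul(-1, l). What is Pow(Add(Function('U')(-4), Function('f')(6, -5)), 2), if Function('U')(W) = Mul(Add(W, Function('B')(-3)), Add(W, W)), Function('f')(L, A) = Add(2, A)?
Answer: 25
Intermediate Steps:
Function('B')(w) = Mul(-1, w)
Function('U')(W) = Mul(2, W, Add(3, W)) (Function('U')(W) = Mul(Add(W, Mul(-1, -3)), Add(W, W)) = Mul(Add(W, 3), Mul(2, W)) = Mul(Add(3, W), Mul(2, W)) = Mul(2, W, Add(3, W)))
Pow(Add(Function('U')(-4), Function('f')(6, -5)), 2) = Pow(Add(Mul(2, -4, Add(3, -4)), Add(2, -5)), 2) = Pow(Add(Mul(2, -4, -1), -3), 2) = Pow(Add(8, -3), 2) = Pow(5, 2) = 25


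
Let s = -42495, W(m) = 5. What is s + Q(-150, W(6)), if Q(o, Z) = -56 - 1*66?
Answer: -42617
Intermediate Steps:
Q(o, Z) = -122 (Q(o, Z) = -56 - 66 = -122)
s + Q(-150, W(6)) = -42495 - 122 = -42617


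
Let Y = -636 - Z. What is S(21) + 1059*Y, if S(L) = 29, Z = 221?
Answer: -907534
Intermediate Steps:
Y = -857 (Y = -636 - 1*221 = -636 - 221 = -857)
S(21) + 1059*Y = 29 + 1059*(-857) = 29 - 907563 = -907534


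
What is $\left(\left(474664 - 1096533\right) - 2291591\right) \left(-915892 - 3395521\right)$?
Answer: $12561129318980$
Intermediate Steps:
$\left(\left(474664 - 1096533\right) - 2291591\right) \left(-915892 - 3395521\right) = \left(-621869 - 2291591\right) \left(-4311413\right) = \left(-2913460\right) \left(-4311413\right) = 12561129318980$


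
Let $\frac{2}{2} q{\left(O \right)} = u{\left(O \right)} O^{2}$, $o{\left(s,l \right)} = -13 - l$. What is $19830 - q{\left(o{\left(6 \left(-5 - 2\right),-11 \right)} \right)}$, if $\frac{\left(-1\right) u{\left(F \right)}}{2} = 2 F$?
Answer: $19798$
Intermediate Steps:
$u{\left(F \right)} = - 4 F$ ($u{\left(F \right)} = - 2 \cdot 2 F = - 4 F$)
$q{\left(O \right)} = - 4 O^{3}$ ($q{\left(O \right)} = - 4 O O^{2} = - 4 O^{3}$)
$19830 - q{\left(o{\left(6 \left(-5 - 2\right),-11 \right)} \right)} = 19830 - - 4 \left(-13 - -11\right)^{3} = 19830 - - 4 \left(-13 + 11\right)^{3} = 19830 - - 4 \left(-2\right)^{3} = 19830 - \left(-4\right) \left(-8\right) = 19830 - 32 = 19798$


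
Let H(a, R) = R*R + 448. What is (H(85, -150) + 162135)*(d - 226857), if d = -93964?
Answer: -59378513143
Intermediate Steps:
H(a, R) = 448 + R² (H(a, R) = R² + 448 = 448 + R²)
(H(85, -150) + 162135)*(d - 226857) = ((448 + (-150)²) + 162135)*(-93964 - 226857) = ((448 + 22500) + 162135)*(-320821) = (22948 + 162135)*(-320821) = 185083*(-320821) = -59378513143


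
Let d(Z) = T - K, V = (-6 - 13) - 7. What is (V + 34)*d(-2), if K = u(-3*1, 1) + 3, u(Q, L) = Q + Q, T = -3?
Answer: 0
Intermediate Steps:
V = -26 (V = -19 - 7 = -26)
u(Q, L) = 2*Q
K = -3 (K = 2*(-3*1) + 3 = 2*(-3) + 3 = -6 + 3 = -3)
d(Z) = 0 (d(Z) = -3 - 1*(-3) = -3 + 3 = 0)
(V + 34)*d(-2) = (-26 + 34)*0 = 8*0 = 0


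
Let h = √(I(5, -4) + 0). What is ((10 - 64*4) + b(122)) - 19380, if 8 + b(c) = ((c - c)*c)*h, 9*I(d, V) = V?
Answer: -19634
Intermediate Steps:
I(d, V) = V/9
h = 2*I/3 (h = √((⅑)*(-4) + 0) = √(-4/9 + 0) = √(-4/9) = 2*I/3 ≈ 0.66667*I)
b(c) = -8 (b(c) = -8 + ((c - c)*c)*(2*I/3) = -8 + (0*c)*(2*I/3) = -8 + 0*(2*I/3) = -8 + 0 = -8)
((10 - 64*4) + b(122)) - 19380 = ((10 - 64*4) - 8) - 19380 = ((10 - 256) - 8) - 19380 = (-246 - 8) - 19380 = -254 - 19380 = -19634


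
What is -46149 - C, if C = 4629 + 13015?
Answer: -63793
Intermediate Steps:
C = 17644
-46149 - C = -46149 - 1*17644 = -46149 - 17644 = -63793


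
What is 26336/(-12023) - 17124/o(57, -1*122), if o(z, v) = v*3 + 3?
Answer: 5949148/132253 ≈ 44.983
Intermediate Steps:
o(z, v) = 3 + 3*v (o(z, v) = 3*v + 3 = 3 + 3*v)
26336/(-12023) - 17124/o(57, -1*122) = 26336/(-12023) - 17124/(3 + 3*(-1*122)) = 26336*(-1/12023) - 17124/(3 + 3*(-122)) = -26336/12023 - 17124/(3 - 366) = -26336/12023 - 17124/(-363) = -26336/12023 - 17124*(-1/363) = -26336/12023 + 5708/121 = 5949148/132253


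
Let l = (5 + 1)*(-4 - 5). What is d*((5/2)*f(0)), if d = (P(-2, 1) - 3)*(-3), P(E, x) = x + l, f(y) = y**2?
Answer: 0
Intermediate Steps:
l = -54 (l = 6*(-9) = -54)
P(E, x) = -54 + x (P(E, x) = x - 54 = -54 + x)
d = 168 (d = ((-54 + 1) - 3)*(-3) = (-53 - 3)*(-3) = -56*(-3) = 168)
d*((5/2)*f(0)) = 168*((5/2)*0**2) = 168*((5*(1/2))*0) = 168*((5/2)*0) = 168*0 = 0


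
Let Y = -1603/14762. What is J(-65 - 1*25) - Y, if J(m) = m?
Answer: -1326977/14762 ≈ -89.891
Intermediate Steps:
Y = -1603/14762 (Y = -1603*1/14762 = -1603/14762 ≈ -0.10859)
J(-65 - 1*25) - Y = (-65 - 1*25) - 1*(-1603/14762) = (-65 - 25) + 1603/14762 = -90 + 1603/14762 = -1326977/14762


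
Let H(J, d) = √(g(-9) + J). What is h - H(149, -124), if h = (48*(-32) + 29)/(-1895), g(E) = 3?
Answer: 1507/1895 - 2*√38 ≈ -11.534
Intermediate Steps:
H(J, d) = √(3 + J)
h = 1507/1895 (h = (-1536 + 29)*(-1/1895) = -1507*(-1/1895) = 1507/1895 ≈ 0.79525)
h - H(149, -124) = 1507/1895 - √(3 + 149) = 1507/1895 - √152 = 1507/1895 - 2*√38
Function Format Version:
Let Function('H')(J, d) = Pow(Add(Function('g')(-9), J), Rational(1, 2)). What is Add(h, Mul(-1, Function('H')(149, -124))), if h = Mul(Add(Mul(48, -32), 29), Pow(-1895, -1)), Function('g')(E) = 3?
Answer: Add(Rational(1507, 1895), Mul(-2, Pow(38, Rational(1, 2)))) ≈ -11.534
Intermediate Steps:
Function('H')(J, d) = Pow(Add(3, J), Rational(1, 2))
h = Rational(1507, 1895) (h = Mul(Add(-1536, 29), Rational(-1, 1895)) = Mul(-1507, Rational(-1, 1895)) = Rational(1507, 1895) ≈ 0.79525)
Add(h, Mul(-1, Function('H')(149, -124))) = Add(Rational(1507, 1895), Mul(-1, Pow(Add(3, 149), Rational(1, 2)))) = Add(Rational(1507, 1895), Mul(-1, Pow(152, Rational(1, 2)))) = Add(Rational(1507, 1895), Mul(-1, Mul(2, Pow(38, Rational(1, 2))))) = Add(Rational(1507, 1895), Mul(-2, Pow(38, Rational(1, 2))))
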